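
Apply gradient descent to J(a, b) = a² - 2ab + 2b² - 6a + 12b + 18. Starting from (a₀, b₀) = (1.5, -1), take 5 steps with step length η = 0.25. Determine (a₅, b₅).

(0.6875, -2.578125)

∇J = (2a - 2b - 6, -2a + 4b + 12)
Step 1: at (1.5, -1), ∇J = (-1, 5) → (1.5, -1) − 0.25·(-1, 5) = (1.75, -2.25)
Step 2: at (1.75, -2.25), ∇J = (2, -0.5) → (1.75, -2.25) − 0.25·(2, -0.5) = (1.25, -2.125)
Step 3: at (1.25, -2.125), ∇J = (0.75, 1) → (1.25, -2.125) − 0.25·(0.75, 1) = (1.0625, -2.375)
Step 4: at (1.0625, -2.375), ∇J = (0.875, 0.375) → (1.0625, -2.375) − 0.25·(0.875, 0.375) = (0.84375, -2.46875)
Step 5: at (0.84375, -2.46875), ∇J = (0.625, 0.4375) → (0.84375, -2.46875) − 0.25·(0.625, 0.4375) = (0.6875, -2.578125)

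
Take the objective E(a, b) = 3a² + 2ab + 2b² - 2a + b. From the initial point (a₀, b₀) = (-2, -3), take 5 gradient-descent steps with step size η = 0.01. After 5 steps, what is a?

-1.1393942

∇E = (6a + 2b - 2, 2a + 4b + 1)
Step 1: at (-2, -3), ∇E = (-20, -15) → (-2, -3) − 0.01·(-20, -15) = (-1.8, -2.85)
Step 2: at (-1.8, -2.85), ∇E = (-18.5, -14) → (-1.8, -2.85) − 0.01·(-18.5, -14) = (-1.615, -2.71)
Step 3: at (-1.615, -2.71), ∇E = (-17.11, -13.07) → (-1.615, -2.71) − 0.01·(-17.11, -13.07) = (-1.4439, -2.5793)
Step 4: at (-1.4439, -2.5793), ∇E = (-15.822, -12.205) → (-1.4439, -2.5793) − 0.01·(-15.822, -12.205) = (-1.28568, -2.45725)
Step 5: at (-1.28568, -2.45725), ∇E = (-14.62858, -11.40036) → (-1.28568, -2.45725) − 0.01·(-14.62858, -11.40036) = (-1.1393942, -2.3432464)
a = -1.1393942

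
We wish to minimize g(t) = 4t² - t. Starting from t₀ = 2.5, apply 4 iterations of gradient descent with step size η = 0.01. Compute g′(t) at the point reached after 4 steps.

13.61146624

g′(t) = 8t - 1
Step 1: g′(2.5) = 19; t₁ = 2.5 − 0.01·19 = 2.31
Step 2: g′(2.31) = 17.48; t₂ = 2.31 − 0.01·17.48 = 2.1352
Step 3: g′(2.1352) = 16.0816; t₃ = 2.1352 − 0.01·16.0816 = 1.974384
Step 4: g′(1.974384) = 14.795072; t₄ = 1.974384 − 0.01·14.795072 = 1.82643328
g′(t) at (1.82643328) = 13.61146624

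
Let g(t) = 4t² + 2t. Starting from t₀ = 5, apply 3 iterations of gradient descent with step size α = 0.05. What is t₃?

g′(t) = 8t + 2
t₁ = 5 − 0.05·42 = 2.9
t₂ = 2.9 − 0.05·25.2 = 1.64
t₃ = 1.64 − 0.05·15.12 = 0.884

0.884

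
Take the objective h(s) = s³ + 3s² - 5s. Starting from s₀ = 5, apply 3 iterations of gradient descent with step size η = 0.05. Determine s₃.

h′(s) = 3s² + 6s - 5
s₁ = 5 − 0.05·100 = 0
s₂ = 0 − 0.05·(-5) = 0.25
s₃ = 0.25 − 0.05·(-3.3125) = 0.415625

0.415625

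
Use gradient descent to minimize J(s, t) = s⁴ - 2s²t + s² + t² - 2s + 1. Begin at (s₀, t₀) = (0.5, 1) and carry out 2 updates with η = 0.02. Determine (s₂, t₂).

(0.59737, 0.9433)

∇J = (4s³ - 4st + 2s - 2, -2s² + 2t)
(s₁, t₁) = (0.5, 1) − 0.02·(-2.5, 1.5) = (0.55, 0.97)
(s₂, t₂) = (0.55, 0.97) − 0.02·(-2.3685, 1.335) = (0.59737, 0.9433)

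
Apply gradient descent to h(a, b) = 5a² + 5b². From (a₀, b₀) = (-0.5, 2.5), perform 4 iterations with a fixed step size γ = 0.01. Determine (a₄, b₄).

∇h = (10a, 10b)
Step 1: at (-0.5, 2.5), ∇h = (-5, 25) → (-0.5, 2.5) − 0.01·(-5, 25) = (-0.45, 2.25)
Step 2: at (-0.45, 2.25), ∇h = (-4.5, 22.5) → (-0.45, 2.25) − 0.01·(-4.5, 22.5) = (-0.405, 2.025)
Step 3: at (-0.405, 2.025), ∇h = (-4.05, 20.25) → (-0.405, 2.025) − 0.01·(-4.05, 20.25) = (-0.3645, 1.8225)
Step 4: at (-0.3645, 1.8225), ∇h = (-3.645, 18.225) → (-0.3645, 1.8225) − 0.01·(-3.645, 18.225) = (-0.32805, 1.64025)

(-0.32805, 1.64025)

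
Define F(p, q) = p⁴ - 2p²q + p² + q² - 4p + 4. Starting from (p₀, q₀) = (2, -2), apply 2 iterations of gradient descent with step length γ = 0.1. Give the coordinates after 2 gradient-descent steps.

∇F = (4p³ - 4pq + 2p - 4, -2p² + 2q)
(p₁, q₁) = (2, -2) − 0.1·(48, -12) = (-2.8, -0.8)
(p₂, q₂) = (-2.8, -0.8) − 0.1·(-106.368, -17.28) = (7.8368, 0.928)

(7.8368, 0.928)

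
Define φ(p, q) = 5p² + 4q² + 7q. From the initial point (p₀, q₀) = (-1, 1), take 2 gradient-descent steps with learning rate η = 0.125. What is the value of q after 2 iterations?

-0.875

∇φ = (10p, 8q + 7)
(p₁, q₁) = (-1, 1) − 0.125·(-10, 15) = (0.25, -0.875)
(p₂, q₂) = (0.25, -0.875) − 0.125·(2.5, 0) = (-0.0625, -0.875)
q = -0.875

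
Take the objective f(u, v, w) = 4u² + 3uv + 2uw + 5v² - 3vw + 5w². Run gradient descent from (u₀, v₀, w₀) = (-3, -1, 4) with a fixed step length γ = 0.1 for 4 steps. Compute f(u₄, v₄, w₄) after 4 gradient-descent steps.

0.4357418

∇f = (8u + 3v + 2w, 3u + 10v - 3w, 2u - 3v + 10w)
(u₁, v₁, w₁) = (-3, -1, 4) − 0.1·(-19, -31, 37) = (-1.1, 2.1, 0.3)
(u₂, v₂, w₂) = (-1.1, 2.1, 0.3) − 0.1·(-1.9, 16.8, -5.5) = (-0.91, 0.42, 0.85)
(u₃, v₃, w₃) = (-0.91, 0.42, 0.85) − 0.1·(-4.32, -1.08, 5.42) = (-0.478, 0.528, 0.308)
(u₄, v₄, w₄) = (-0.478, 0.528, 0.308) − 0.1·(-1.624, 2.922, 0.54) = (-0.3156, 0.2358, 0.254)
f(-0.3156, 0.2358, 0.254) = 0.4357418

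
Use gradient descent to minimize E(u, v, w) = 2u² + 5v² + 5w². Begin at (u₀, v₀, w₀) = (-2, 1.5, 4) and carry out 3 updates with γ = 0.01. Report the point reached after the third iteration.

∇E = (4u, 10v, 10w)
(u₁, v₁, w₁) = (-2, 1.5, 4) − 0.01·(-8, 15, 40) = (-1.92, 1.35, 3.6)
(u₂, v₂, w₂) = (-1.92, 1.35, 3.6) − 0.01·(-7.68, 13.5, 36) = (-1.8432, 1.215, 3.24)
(u₃, v₃, w₃) = (-1.8432, 1.215, 3.24) − 0.01·(-7.3728, 12.15, 32.4) = (-1.769472, 1.0935, 2.916)

(-1.769472, 1.0935, 2.916)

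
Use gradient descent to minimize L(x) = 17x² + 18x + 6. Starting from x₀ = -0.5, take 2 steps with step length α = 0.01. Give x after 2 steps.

-0.5166

L′(x) = 34x + 18
x₁ = -0.5 − 0.01·1 = -0.51
x₂ = -0.51 − 0.01·0.66 = -0.5166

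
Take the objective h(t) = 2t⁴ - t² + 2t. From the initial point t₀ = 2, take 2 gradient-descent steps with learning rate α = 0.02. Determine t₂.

0.68016384

h′(t) = 8t³ - 2t + 2
Step 1: h′(2) = 62; t₁ = 2 − 0.02·62 = 0.76
Step 2: h′(0.76) = 3.991808; t₂ = 0.76 − 0.02·3.991808 = 0.68016384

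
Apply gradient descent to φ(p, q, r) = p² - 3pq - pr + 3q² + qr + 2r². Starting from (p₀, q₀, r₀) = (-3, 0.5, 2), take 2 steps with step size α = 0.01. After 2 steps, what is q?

0.2324

∇φ = (2p - 3q - r, -3p + 6q + r, -p + q + 4r)
Step 1: at (-3, 0.5, 2), ∇φ = (-9.5, 14, 11.5) → (-3, 0.5, 2) − 0.01·(-9.5, 14, 11.5) = (-2.905, 0.36, 1.885)
Step 2: at (-2.905, 0.36, 1.885), ∇φ = (-8.775, 12.76, 10.805) → (-2.905, 0.36, 1.885) − 0.01·(-8.775, 12.76, 10.805) = (-2.81725, 0.2324, 1.77695)
q = 0.2324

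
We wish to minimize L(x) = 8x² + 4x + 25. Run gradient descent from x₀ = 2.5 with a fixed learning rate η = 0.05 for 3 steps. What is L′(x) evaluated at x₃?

0.352

L′(x) = 16x + 4
x₁ = 2.5 − 0.05·44 = 0.3
x₂ = 0.3 − 0.05·8.8 = -0.14
x₃ = -0.14 − 0.05·1.76 = -0.228
L′(x) at (-0.228) = 0.352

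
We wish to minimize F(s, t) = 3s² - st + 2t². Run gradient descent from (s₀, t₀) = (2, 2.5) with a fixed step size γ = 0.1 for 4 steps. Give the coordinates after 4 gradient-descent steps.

∇F = (6s - t, -s + 4t)
Step 1: at (2, 2.5), ∇F = (9.5, 8) → (2, 2.5) − 0.1·(9.5, 8) = (1.05, 1.7)
Step 2: at (1.05, 1.7), ∇F = (4.6, 5.75) → (1.05, 1.7) − 0.1·(4.6, 5.75) = (0.59, 1.125)
Step 3: at (0.59, 1.125), ∇F = (2.415, 3.91) → (0.59, 1.125) − 0.1·(2.415, 3.91) = (0.3485, 0.734)
Step 4: at (0.3485, 0.734), ∇F = (1.357, 2.5875) → (0.3485, 0.734) − 0.1·(1.357, 2.5875) = (0.2128, 0.47525)

(0.2128, 0.47525)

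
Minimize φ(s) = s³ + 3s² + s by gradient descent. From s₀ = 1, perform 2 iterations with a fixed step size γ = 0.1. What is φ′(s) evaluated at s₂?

0.43

φ′(s) = 3s² + 6s + 1
s₁ = 1 − 0.1·10 = 0
s₂ = 0 − 0.1·1 = -0.1
φ′(s) at (-0.1) = 0.43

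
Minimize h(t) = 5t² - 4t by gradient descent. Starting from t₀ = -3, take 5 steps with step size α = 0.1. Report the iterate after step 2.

0.4

h′(t) = 10t - 4
Step 1: h′(-3) = -34; t₁ = -3 − 0.1·(-34) = 0.4
Step 2: h′(0.4) = 0; t₂ = 0.4 − 0.1·0 = 0.4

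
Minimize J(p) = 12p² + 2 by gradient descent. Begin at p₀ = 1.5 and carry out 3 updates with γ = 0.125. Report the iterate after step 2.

J′(p) = 24p
p₁ = 1.5 − 0.125·36 = -3
p₂ = -3 − 0.125·(-72) = 6

6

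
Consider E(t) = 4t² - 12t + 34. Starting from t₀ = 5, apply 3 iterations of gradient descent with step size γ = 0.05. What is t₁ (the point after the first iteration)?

E′(t) = 8t - 12
Step 1: E′(5) = 28; t₁ = 5 − 0.05·28 = 3.6

3.6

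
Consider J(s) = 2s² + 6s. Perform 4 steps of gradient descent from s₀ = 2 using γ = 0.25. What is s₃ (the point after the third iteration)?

J′(s) = 4s + 6
Step 1: J′(2) = 14; s₁ = 2 − 0.25·14 = -1.5
Step 2: J′(-1.5) = 0; s₂ = -1.5 − 0.25·0 = -1.5
Step 3: J′(-1.5) = 0; s₃ = -1.5 − 0.25·0 = -1.5

-1.5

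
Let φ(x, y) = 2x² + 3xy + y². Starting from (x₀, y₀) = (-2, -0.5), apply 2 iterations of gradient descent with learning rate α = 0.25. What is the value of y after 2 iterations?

0.34375

∇φ = (4x + 3y, 3x + 2y)
(x₁, y₁) = (-2, -0.5) − 0.25·(-9.5, -7) = (0.375, 1.25)
(x₂, y₂) = (0.375, 1.25) − 0.25·(5.25, 3.625) = (-0.9375, 0.34375)
y = 0.34375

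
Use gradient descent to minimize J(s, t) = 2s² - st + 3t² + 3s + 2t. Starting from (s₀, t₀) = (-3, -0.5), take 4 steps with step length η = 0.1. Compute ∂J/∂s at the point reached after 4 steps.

-1.14065

∇J = (4s - t + 3, -s + 6t + 2)
(s₁, t₁) = (-3, -0.5) − 0.1·(-8.5, 2) = (-2.15, -0.7)
(s₂, t₂) = (-2.15, -0.7) − 0.1·(-4.9, -0.05) = (-1.66, -0.695)
(s₃, t₃) = (-1.66, -0.695) − 0.1·(-2.945, -0.51) = (-1.3655, -0.644)
(s₄, t₄) = (-1.3655, -0.644) − 0.1·(-1.818, -0.4985) = (-1.1837, -0.59415)
∂J/∂s at (-1.1837, -0.59415) = -1.14065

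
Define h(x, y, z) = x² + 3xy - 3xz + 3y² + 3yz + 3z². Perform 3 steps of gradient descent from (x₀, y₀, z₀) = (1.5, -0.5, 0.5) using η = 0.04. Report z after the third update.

0.821984

∇h = (2x + 3y - 3z, 3x + 6y + 3z, -3x + 3y + 6z)
Step 1: at (1.5, -0.5, 0.5), ∇h = (0, 3, -3) → (1.5, -0.5, 0.5) − 0.04·(0, 3, -3) = (1.5, -0.62, 0.62)
Step 2: at (1.5, -0.62, 0.62), ∇h = (-0.72, 2.64, -2.64) → (1.5, -0.62, 0.62) − 0.04·(-0.72, 2.64, -2.64) = (1.5288, -0.7256, 0.7256)
Step 3: at (1.5288, -0.7256, 0.7256), ∇h = (-1.296, 2.4096, -2.4096) → (1.5288, -0.7256, 0.7256) − 0.04·(-1.296, 2.4096, -2.4096) = (1.58064, -0.821984, 0.821984)
z = 0.821984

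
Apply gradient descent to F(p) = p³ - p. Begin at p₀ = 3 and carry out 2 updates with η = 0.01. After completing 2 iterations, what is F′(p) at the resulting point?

F′(p) = 3p² - 1
Step 1: F′(3) = 26; p₁ = 3 − 0.01·26 = 2.74
Step 2: F′(2.74) = 21.5228; p₂ = 2.74 − 0.01·21.5228 = 2.524772
F′(p) at (2.524772) = 18.123420955952

18.123420955952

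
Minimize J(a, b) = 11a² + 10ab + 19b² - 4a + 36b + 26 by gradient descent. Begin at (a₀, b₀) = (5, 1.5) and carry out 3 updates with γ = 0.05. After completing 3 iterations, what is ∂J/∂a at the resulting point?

-116.336

∇J = (22a + 10b - 4, 10a + 38b + 36)
Step 1: at (5, 1.5), ∇J = (121, 143) → (5, 1.5) − 0.05·(121, 143) = (-1.05, -5.65)
Step 2: at (-1.05, -5.65), ∇J = (-83.6, -189.2) → (-1.05, -5.65) − 0.05·(-83.6, -189.2) = (3.13, 3.81)
Step 3: at (3.13, 3.81), ∇J = (102.96, 212.08) → (3.13, 3.81) − 0.05·(102.96, 212.08) = (-2.018, -6.794)
∂J/∂a at (-2.018, -6.794) = -116.336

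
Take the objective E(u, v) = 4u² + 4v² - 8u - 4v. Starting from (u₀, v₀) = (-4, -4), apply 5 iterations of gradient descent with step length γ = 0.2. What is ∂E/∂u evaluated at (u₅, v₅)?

3.1104

∇E = (8u - 8, 8v - 4)
(u₁, v₁) = (-4, -4) − 0.2·(-40, -36) = (4, 3.2)
(u₂, v₂) = (4, 3.2) − 0.2·(24, 21.6) = (-0.8, -1.12)
(u₃, v₃) = (-0.8, -1.12) − 0.2·(-14.4, -12.96) = (2.08, 1.472)
(u₄, v₄) = (2.08, 1.472) − 0.2·(8.64, 7.776) = (0.352, -0.0832)
(u₅, v₅) = (0.352, -0.0832) − 0.2·(-5.184, -4.6656) = (1.3888, 0.84992)
∂E/∂u at (1.3888, 0.84992) = 3.1104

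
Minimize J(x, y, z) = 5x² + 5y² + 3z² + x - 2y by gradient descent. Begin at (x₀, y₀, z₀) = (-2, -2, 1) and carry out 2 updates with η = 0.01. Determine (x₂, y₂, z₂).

∇J = (10x + 1, 10y - 2, 6z)
Step 1: at (-2, -2, 1), ∇J = (-19, -22, 6) → (-2, -2, 1) − 0.01·(-19, -22, 6) = (-1.81, -1.78, 0.94)
Step 2: at (-1.81, -1.78, 0.94), ∇J = (-17.1, -19.8, 5.64) → (-1.81, -1.78, 0.94) − 0.01·(-17.1, -19.8, 5.64) = (-1.639, -1.582, 0.8836)

(-1.639, -1.582, 0.8836)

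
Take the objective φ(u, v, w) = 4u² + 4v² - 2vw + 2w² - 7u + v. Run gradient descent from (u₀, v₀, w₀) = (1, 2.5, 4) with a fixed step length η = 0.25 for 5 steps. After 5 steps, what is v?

∇φ = (8u - 7, 8v - 2w + 1, -2v + 4w)
(u₁, v₁, w₁) = (1, 2.5, 4) − 0.25·(1, 13, 11) = (0.75, -0.75, 1.25)
(u₂, v₂, w₂) = (0.75, -0.75, 1.25) − 0.25·(-1, -7.5, 6.5) = (1, 1.125, -0.375)
(u₃, v₃, w₃) = (1, 1.125, -0.375) − 0.25·(1, 10.75, -3.75) = (0.75, -1.5625, 0.5625)
(u₄, v₄, w₄) = (0.75, -1.5625, 0.5625) − 0.25·(-1, -12.625, 5.375) = (1, 1.59375, -0.78125)
(u₅, v₅, w₅) = (1, 1.59375, -0.78125) − 0.25·(1, 15.3125, -6.3125) = (0.75, -2.234375, 0.796875)
v = -2.234375

-2.234375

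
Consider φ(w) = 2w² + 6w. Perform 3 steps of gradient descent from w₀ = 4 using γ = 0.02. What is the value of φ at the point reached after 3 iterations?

32.184477581312

φ′(w) = 4w + 6
Step 1: φ′(4) = 22; w₁ = 4 − 0.02·22 = 3.56
Step 2: φ′(3.56) = 20.24; w₂ = 3.56 − 0.02·20.24 = 3.1552
Step 3: φ′(3.1552) = 18.6208; w₃ = 3.1552 − 0.02·18.6208 = 2.782784
φ(2.782784) = 32.184477581312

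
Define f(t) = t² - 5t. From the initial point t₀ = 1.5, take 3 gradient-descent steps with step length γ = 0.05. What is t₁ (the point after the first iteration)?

1.6

f′(t) = 2t - 5
Step 1: f′(1.5) = -2; t₁ = 1.5 − 0.05·(-2) = 1.6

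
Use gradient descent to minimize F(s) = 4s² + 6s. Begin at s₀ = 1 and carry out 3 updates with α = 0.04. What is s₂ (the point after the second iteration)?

0.0592

F′(s) = 8s + 6
Step 1: F′(1) = 14; s₁ = 1 − 0.04·14 = 0.44
Step 2: F′(0.44) = 9.52; s₂ = 0.44 − 0.04·9.52 = 0.0592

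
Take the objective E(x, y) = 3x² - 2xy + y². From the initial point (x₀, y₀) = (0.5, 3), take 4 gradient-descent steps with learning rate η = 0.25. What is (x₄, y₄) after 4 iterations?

∇E = (6x - 2y, -2x + 2y)
(x₁, y₁) = (0.5, 3) − 0.25·(-3, 5) = (1.25, 1.75)
(x₂, y₂) = (1.25, 1.75) − 0.25·(4, 1) = (0.25, 1.5)
(x₃, y₃) = (0.25, 1.5) − 0.25·(-1.5, 2.5) = (0.625, 0.875)
(x₄, y₄) = (0.625, 0.875) − 0.25·(2, 0.5) = (0.125, 0.75)

(0.125, 0.75)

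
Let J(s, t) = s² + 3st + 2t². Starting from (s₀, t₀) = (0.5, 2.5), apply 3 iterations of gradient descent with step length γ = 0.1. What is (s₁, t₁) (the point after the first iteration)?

∇J = (2s + 3t, 3s + 4t)
(s₁, t₁) = (0.5, 2.5) − 0.1·(8.5, 11.5) = (-0.35, 1.35)

(-0.35, 1.35)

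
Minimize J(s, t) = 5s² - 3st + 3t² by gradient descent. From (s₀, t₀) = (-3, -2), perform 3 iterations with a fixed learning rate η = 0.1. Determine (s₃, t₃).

(-0.258, -0.497)

∇J = (10s - 3t, -3s + 6t)
(s₁, t₁) = (-3, -2) − 0.1·(-24, -3) = (-0.6, -1.7)
(s₂, t₂) = (-0.6, -1.7) − 0.1·(-0.9, -8.4) = (-0.51, -0.86)
(s₃, t₃) = (-0.51, -0.86) − 0.1·(-2.52, -3.63) = (-0.258, -0.497)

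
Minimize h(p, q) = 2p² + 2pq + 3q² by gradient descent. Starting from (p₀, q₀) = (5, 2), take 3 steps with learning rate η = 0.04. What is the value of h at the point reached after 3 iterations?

∇h = (4p + 2q, 2p + 6q)
(p₁, q₁) = (5, 2) − 0.04·(24, 22) = (4.04, 1.12)
(p₂, q₂) = (4.04, 1.12) − 0.04·(18.4, 14.8) = (3.304, 0.528)
(p₃, q₃) = (3.304, 0.528) − 0.04·(14.272, 9.776) = (2.73312, 0.13696)
h(2.73312, 0.13696) = 15.744820224

15.744820224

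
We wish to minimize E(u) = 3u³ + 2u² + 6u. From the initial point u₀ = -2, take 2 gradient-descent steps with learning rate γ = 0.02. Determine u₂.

E′(u) = 9u² + 4u + 6
Step 1: E′(-2) = 34; u₁ = -2 − 0.02·34 = -2.68
Step 2: E′(-2.68) = 59.9216; u₂ = -2.68 − 0.02·59.9216 = -3.878432

-3.878432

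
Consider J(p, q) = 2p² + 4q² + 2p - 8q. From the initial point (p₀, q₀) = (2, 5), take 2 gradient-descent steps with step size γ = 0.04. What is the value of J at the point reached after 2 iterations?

15.40747264

∇J = (4p + 2, 8q - 8)
(p₁, q₁) = (2, 5) − 0.04·(10, 32) = (1.6, 3.72)
(p₂, q₂) = (1.6, 3.72) − 0.04·(8.4, 21.76) = (1.264, 2.8496)
J(1.264, 2.8496) = 15.40747264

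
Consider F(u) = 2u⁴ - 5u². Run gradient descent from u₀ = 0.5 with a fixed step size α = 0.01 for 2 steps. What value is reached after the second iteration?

F′(u) = 8u³ - 10u
Step 1: F′(0.5) = -4; u₁ = 0.5 − 0.01·(-4) = 0.54
Step 2: F′(0.54) = -4.140288; u₂ = 0.54 − 0.01·(-4.140288) = 0.58140288

0.58140288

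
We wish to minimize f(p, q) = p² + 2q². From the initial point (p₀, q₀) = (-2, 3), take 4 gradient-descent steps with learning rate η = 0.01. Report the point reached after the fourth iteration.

(-1.84473632, 2.54803968)

∇f = (2p, 4q)
(p₁, q₁) = (-2, 3) − 0.01·(-4, 12) = (-1.96, 2.88)
(p₂, q₂) = (-1.96, 2.88) − 0.01·(-3.92, 11.52) = (-1.9208, 2.7648)
(p₃, q₃) = (-1.9208, 2.7648) − 0.01·(-3.8416, 11.0592) = (-1.882384, 2.654208)
(p₄, q₄) = (-1.882384, 2.654208) − 0.01·(-3.764768, 10.616832) = (-1.84473632, 2.54803968)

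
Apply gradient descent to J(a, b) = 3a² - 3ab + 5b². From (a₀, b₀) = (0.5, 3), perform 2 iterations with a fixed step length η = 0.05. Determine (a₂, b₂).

∇J = (6a - 3b, -3a + 10b)
(a₁, b₁) = (0.5, 3) − 0.05·(-6, 28.5) = (0.8, 1.575)
(a₂, b₂) = (0.8, 1.575) − 0.05·(0.075, 13.35) = (0.79625, 0.9075)

(0.79625, 0.9075)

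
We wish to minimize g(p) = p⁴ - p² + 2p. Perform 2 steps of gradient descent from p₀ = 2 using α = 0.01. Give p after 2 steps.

1.51748

g′(p) = 4p³ - 2p + 2
Step 1: g′(2) = 30; p₁ = 2 − 0.01·30 = 1.7
Step 2: g′(1.7) = 18.252; p₂ = 1.7 − 0.01·18.252 = 1.51748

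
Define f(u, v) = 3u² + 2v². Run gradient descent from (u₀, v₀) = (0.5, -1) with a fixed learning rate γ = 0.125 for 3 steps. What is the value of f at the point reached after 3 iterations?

∇f = (6u, 4v)
(u₁, v₁) = (0.5, -1) − 0.125·(3, -4) = (0.125, -0.5)
(u₂, v₂) = (0.125, -0.5) − 0.125·(0.75, -2) = (0.03125, -0.25)
(u₃, v₃) = (0.03125, -0.25) − 0.125·(0.1875, -1) = (0.0078125, -0.125)
f(0.0078125, -0.125) = 0.03143310546875

0.03143310546875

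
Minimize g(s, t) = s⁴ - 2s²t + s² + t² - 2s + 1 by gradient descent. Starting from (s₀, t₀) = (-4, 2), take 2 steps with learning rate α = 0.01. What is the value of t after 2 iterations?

2.289512

∇g = (4s³ - 4st + 2s - 2, -2s² + 2t)
Step 1: at (-4, 2), ∇g = (-234, -28) → (-4, 2) − 0.01·(-234, -28) = (-1.66, 2.28)
Step 2: at (-1.66, 2.28), ∇g = (-8.477984, -0.9512) → (-1.66, 2.28) − 0.01·(-8.477984, -0.9512) = (-1.57522016, 2.289512)
t = 2.289512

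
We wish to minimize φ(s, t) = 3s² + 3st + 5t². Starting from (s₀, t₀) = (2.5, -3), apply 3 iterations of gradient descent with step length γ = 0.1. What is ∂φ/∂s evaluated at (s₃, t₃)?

2.5035

∇φ = (6s + 3t, 3s + 10t)
Step 1: at (2.5, -3), ∇φ = (6, -22.5) → (2.5, -3) − 0.1·(6, -22.5) = (1.9, -0.75)
Step 2: at (1.9, -0.75), ∇φ = (9.15, -1.8) → (1.9, -0.75) − 0.1·(9.15, -1.8) = (0.985, -0.57)
Step 3: at (0.985, -0.57), ∇φ = (4.2, -2.745) → (0.985, -0.57) − 0.1·(4.2, -2.745) = (0.565, -0.2955)
∂φ/∂s at (0.565, -0.2955) = 2.5035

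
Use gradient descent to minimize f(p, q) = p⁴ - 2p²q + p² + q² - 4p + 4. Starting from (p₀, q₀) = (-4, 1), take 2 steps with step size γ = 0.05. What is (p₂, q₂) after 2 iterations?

(-114.9712, 9.646)

∇f = (4p³ - 4pq + 2p - 4, -2p² + 2q)
(p₁, q₁) = (-4, 1) − 0.05·(-252, -30) = (8.6, 2.5)
(p₂, q₂) = (8.6, 2.5) − 0.05·(2471.424, -142.92) = (-114.9712, 9.646)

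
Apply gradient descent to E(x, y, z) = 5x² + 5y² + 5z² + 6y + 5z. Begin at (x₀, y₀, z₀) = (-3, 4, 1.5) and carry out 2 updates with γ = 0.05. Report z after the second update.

∇E = (10x, 10y + 6, 10z + 5)
Step 1: at (-3, 4, 1.5), ∇E = (-30, 46, 20) → (-3, 4, 1.5) − 0.05·(-30, 46, 20) = (-1.5, 1.7, 0.5)
Step 2: at (-1.5, 1.7, 0.5), ∇E = (-15, 23, 10) → (-1.5, 1.7, 0.5) − 0.05·(-15, 23, 10) = (-0.75, 0.55, 0)
z = 0

0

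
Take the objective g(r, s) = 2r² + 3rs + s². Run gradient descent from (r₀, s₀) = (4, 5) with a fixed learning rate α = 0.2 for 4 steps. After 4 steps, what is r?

∇g = (4r + 3s, 3r + 2s)
(r₁, s₁) = (4, 5) − 0.2·(31, 22) = (-2.2, 0.6)
(r₂, s₂) = (-2.2, 0.6) − 0.2·(-7, -5.4) = (-0.8, 1.68)
(r₃, s₃) = (-0.8, 1.68) − 0.2·(1.84, 0.96) = (-1.168, 1.488)
(r₄, s₄) = (-1.168, 1.488) − 0.2·(-0.208, -0.528) = (-1.1264, 1.5936)
r = -1.1264

-1.1264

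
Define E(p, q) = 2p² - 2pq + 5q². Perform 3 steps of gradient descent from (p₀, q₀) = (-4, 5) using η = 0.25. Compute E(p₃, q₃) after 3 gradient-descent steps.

3800.515625

∇E = (4p - 2q, -2p + 10q)
(p₁, q₁) = (-4, 5) − 0.25·(-26, 58) = (2.5, -9.5)
(p₂, q₂) = (2.5, -9.5) − 0.25·(29, -100) = (-4.75, 15.5)
(p₃, q₃) = (-4.75, 15.5) − 0.25·(-50, 164.5) = (7.75, -25.625)
E(7.75, -25.625) = 3800.515625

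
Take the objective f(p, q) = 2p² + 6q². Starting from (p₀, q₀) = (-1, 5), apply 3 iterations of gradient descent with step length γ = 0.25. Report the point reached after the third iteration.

∇f = (4p, 12q)
Step 1: at (-1, 5), ∇f = (-4, 60) → (-1, 5) − 0.25·(-4, 60) = (0, -10)
Step 2: at (0, -10), ∇f = (0, -120) → (0, -10) − 0.25·(0, -120) = (0, 20)
Step 3: at (0, 20), ∇f = (0, 240) → (0, 20) − 0.25·(0, 240) = (0, -40)

(0, -40)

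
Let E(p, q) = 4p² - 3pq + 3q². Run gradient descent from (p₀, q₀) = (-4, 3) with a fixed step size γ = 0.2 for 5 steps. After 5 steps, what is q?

∇E = (8p - 3q, -3p + 6q)
Step 1: at (-4, 3), ∇E = (-41, 30) → (-4, 3) − 0.2·(-41, 30) = (4.2, -3)
Step 2: at (4.2, -3), ∇E = (42.6, -30.6) → (4.2, -3) − 0.2·(42.6, -30.6) = (-4.32, 3.12)
Step 3: at (-4.32, 3.12), ∇E = (-43.92, 31.68) → (-4.32, 3.12) − 0.2·(-43.92, 31.68) = (4.464, -3.216)
Step 4: at (4.464, -3.216), ∇E = (45.36, -32.688) → (4.464, -3.216) − 0.2·(45.36, -32.688) = (-4.608, 3.3216)
Step 5: at (-4.608, 3.3216), ∇E = (-46.8288, 33.7536) → (-4.608, 3.3216) − 0.2·(-46.8288, 33.7536) = (4.75776, -3.42912)
q = -3.42912

-3.42912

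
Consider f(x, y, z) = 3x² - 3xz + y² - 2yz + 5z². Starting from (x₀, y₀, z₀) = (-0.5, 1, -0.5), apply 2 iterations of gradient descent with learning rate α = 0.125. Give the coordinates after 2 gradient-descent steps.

∇f = (6x - 3z, 2y - 2z, -3x - 2y + 10z)
(x₁, y₁, z₁) = (-0.5, 1, -0.5) − 0.125·(-1.5, 3, -5.5) = (-0.3125, 0.625, 0.1875)
(x₂, y₂, z₂) = (-0.3125, 0.625, 0.1875) − 0.125·(-2.4375, 0.875, 1.5625) = (-0.0078125, 0.515625, -0.0078125)

(-0.0078125, 0.515625, -0.0078125)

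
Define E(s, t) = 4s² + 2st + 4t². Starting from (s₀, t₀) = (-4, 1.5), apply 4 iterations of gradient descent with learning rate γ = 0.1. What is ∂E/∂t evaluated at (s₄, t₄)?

∇E = (8s + 2t, 2s + 8t)
Step 1: at (-4, 1.5), ∇E = (-29, 4) → (-4, 1.5) − 0.1·(-29, 4) = (-1.1, 1.1)
Step 2: at (-1.1, 1.1), ∇E = (-6.6, 6.6) → (-1.1, 1.1) − 0.1·(-6.6, 6.6) = (-0.44, 0.44)
Step 3: at (-0.44, 0.44), ∇E = (-2.64, 2.64) → (-0.44, 0.44) − 0.1·(-2.64, 2.64) = (-0.176, 0.176)
Step 4: at (-0.176, 0.176), ∇E = (-1.056, 1.056) → (-0.176, 0.176) − 0.1·(-1.056, 1.056) = (-0.0704, 0.0704)
∂E/∂t at (-0.0704, 0.0704) = 0.4224

0.4224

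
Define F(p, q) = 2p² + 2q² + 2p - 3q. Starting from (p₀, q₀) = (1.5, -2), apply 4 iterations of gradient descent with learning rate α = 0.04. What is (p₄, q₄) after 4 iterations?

∇F = (4p + 2, 4q - 3)
(p₁, q₁) = (1.5, -2) − 0.04·(8, -11) = (1.18, -1.56)
(p₂, q₂) = (1.18, -1.56) − 0.04·(6.72, -9.24) = (0.9112, -1.1904)
(p₃, q₃) = (0.9112, -1.1904) − 0.04·(5.6448, -7.7616) = (0.685408, -0.879936)
(p₄, q₄) = (0.685408, -0.879936) − 0.04·(4.741632, -6.519744) = (0.49574272, -0.61914624)

(0.49574272, -0.61914624)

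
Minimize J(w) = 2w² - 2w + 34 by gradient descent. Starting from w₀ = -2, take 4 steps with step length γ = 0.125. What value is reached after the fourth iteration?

J′(w) = 4w - 2
Step 1: J′(-2) = -10; w₁ = -2 − 0.125·(-10) = -0.75
Step 2: J′(-0.75) = -5; w₂ = -0.75 − 0.125·(-5) = -0.125
Step 3: J′(-0.125) = -2.5; w₃ = -0.125 − 0.125·(-2.5) = 0.1875
Step 4: J′(0.1875) = -1.25; w₄ = 0.1875 − 0.125·(-1.25) = 0.34375

0.34375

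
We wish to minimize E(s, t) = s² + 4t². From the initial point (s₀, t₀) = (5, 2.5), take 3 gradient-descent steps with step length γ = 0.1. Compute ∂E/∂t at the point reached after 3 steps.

∇E = (2s, 8t)
(s₁, t₁) = (5, 2.5) − 0.1·(10, 20) = (4, 0.5)
(s₂, t₂) = (4, 0.5) − 0.1·(8, 4) = (3.2, 0.1)
(s₃, t₃) = (3.2, 0.1) − 0.1·(6.4, 0.8) = (2.56, 0.02)
∂E/∂t at (2.56, 0.02) = 0.16

0.16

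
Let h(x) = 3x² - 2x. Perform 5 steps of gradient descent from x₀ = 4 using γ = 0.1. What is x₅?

h′(x) = 6x - 2
x₁ = 4 − 0.1·22 = 1.8
x₂ = 1.8 − 0.1·8.8 = 0.92
x₃ = 0.92 − 0.1·3.52 = 0.568
x₄ = 0.568 − 0.1·1.408 = 0.4272
x₅ = 0.4272 − 0.1·0.5632 = 0.37088

0.37088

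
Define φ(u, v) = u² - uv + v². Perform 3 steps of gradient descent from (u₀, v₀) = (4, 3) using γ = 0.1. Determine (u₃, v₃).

(2.723, 2.38)

∇φ = (2u - v, -u + 2v)
(u₁, v₁) = (4, 3) − 0.1·(5, 2) = (3.5, 2.8)
(u₂, v₂) = (3.5, 2.8) − 0.1·(4.2, 2.1) = (3.08, 2.59)
(u₃, v₃) = (3.08, 2.59) − 0.1·(3.57, 2.1) = (2.723, 2.38)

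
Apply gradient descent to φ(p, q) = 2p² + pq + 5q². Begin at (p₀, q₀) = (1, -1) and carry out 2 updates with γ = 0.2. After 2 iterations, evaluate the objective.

∇φ = (4p + q, p + 10q)
Step 1: at (1, -1), ∇φ = (3, -9) → (1, -1) − 0.2·(3, -9) = (0.4, 0.8)
Step 2: at (0.4, 0.8), ∇φ = (2.4, 8.4) → (0.4, 0.8) − 0.2·(2.4, 8.4) = (-0.08, -0.88)
φ(-0.08, -0.88) = 3.9552

3.9552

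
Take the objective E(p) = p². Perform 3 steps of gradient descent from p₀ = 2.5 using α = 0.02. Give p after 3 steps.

2.21184

E′(p) = 2p
p₁ = 2.5 − 0.02·5 = 2.4
p₂ = 2.4 − 0.02·4.8 = 2.304
p₃ = 2.304 − 0.02·4.608 = 2.21184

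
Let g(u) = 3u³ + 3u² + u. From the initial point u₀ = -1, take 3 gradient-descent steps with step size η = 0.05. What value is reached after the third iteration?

g′(u) = 9u² + 6u + 1
Step 1: g′(-1) = 4; u₁ = -1 − 0.05·4 = -1.2
Step 2: g′(-1.2) = 6.76; u₂ = -1.2 − 0.05·6.76 = -1.538
Step 3: g′(-1.538) = 13.060996; u₃ = -1.538 − 0.05·13.060996 = -2.1910498

-2.1910498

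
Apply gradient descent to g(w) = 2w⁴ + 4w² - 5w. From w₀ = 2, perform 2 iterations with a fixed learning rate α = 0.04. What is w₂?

g′(w) = 8w³ + 8w - 5
w₁ = 2 − 0.04·75 = -1
w₂ = -1 − 0.04·(-21) = -0.16

-0.16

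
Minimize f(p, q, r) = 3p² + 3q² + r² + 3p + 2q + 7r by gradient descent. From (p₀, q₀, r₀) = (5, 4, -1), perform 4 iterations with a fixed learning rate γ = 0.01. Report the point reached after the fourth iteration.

∇f = (6p + 3, 6q + 2, 2r + 7)
(p₁, q₁, r₁) = (5, 4, -1) − 0.01·(33, 26, 5) = (4.67, 3.74, -1.05)
(p₂, q₂, r₂) = (4.67, 3.74, -1.05) − 0.01·(31.02, 24.44, 4.9) = (4.3598, 3.4956, -1.099)
(p₃, q₃, r₃) = (4.3598, 3.4956, -1.099) − 0.01·(29.1588, 22.9736, 4.802) = (4.068212, 3.265864, -1.14702)
(p₄, q₄, r₄) = (4.068212, 3.265864, -1.14702) − 0.01·(27.409272, 21.595184, 4.70596) = (3.79411928, 3.04991216, -1.1940796)

(3.79411928, 3.04991216, -1.1940796)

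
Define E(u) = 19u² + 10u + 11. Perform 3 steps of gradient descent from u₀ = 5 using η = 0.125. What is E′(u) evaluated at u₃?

-10546.875

E′(u) = 38u + 10
u₁ = 5 − 0.125·200 = -20
u₂ = -20 − 0.125·(-750) = 73.75
u₃ = 73.75 − 0.125·2812.5 = -277.8125
E′(u) at (-277.8125) = -10546.875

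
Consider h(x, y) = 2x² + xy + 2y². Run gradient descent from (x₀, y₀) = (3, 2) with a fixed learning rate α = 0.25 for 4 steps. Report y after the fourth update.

∇h = (4x + y, x + 4y)
Step 1: at (3, 2), ∇h = (14, 11) → (3, 2) − 0.25·(14, 11) = (-0.5, -0.75)
Step 2: at (-0.5, -0.75), ∇h = (-2.75, -3.5) → (-0.5, -0.75) − 0.25·(-2.75, -3.5) = (0.1875, 0.125)
Step 3: at (0.1875, 0.125), ∇h = (0.875, 0.6875) → (0.1875, 0.125) − 0.25·(0.875, 0.6875) = (-0.03125, -0.046875)
Step 4: at (-0.03125, -0.046875), ∇h = (-0.171875, -0.21875) → (-0.03125, -0.046875) − 0.25·(-0.171875, -0.21875) = (0.01171875, 0.0078125)
y = 0.0078125

0.0078125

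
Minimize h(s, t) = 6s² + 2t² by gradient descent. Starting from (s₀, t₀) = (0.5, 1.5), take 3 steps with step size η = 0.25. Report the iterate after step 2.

∇h = (12s, 4t)
Step 1: at (0.5, 1.5), ∇h = (6, 6) → (0.5, 1.5) − 0.25·(6, 6) = (-1, 0)
Step 2: at (-1, 0), ∇h = (-12, 0) → (-1, 0) − 0.25·(-12, 0) = (2, 0)

(2, 0)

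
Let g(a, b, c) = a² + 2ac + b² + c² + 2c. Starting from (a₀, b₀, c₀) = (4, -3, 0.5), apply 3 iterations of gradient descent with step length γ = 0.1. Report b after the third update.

∇g = (2a + 2c, 2b, 2a + 2c + 2)
(a₁, b₁, c₁) = (4, -3, 0.5) − 0.1·(9, -6, 11) = (3.1, -2.4, -0.6)
(a₂, b₂, c₂) = (3.1, -2.4, -0.6) − 0.1·(5, -4.8, 7) = (2.6, -1.92, -1.3)
(a₃, b₃, c₃) = (2.6, -1.92, -1.3) − 0.1·(2.6, -3.84, 4.6) = (2.34, -1.536, -1.76)
b = -1.536

-1.536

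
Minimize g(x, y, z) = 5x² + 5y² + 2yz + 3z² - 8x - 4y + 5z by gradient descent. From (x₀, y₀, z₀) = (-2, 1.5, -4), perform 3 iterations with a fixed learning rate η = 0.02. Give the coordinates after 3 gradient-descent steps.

∇g = (10x - 8, 10y + 2z - 4, 2y + 6z + 5)
Step 1: at (-2, 1.5, -4), ∇g = (-28, 3, -16) → (-2, 1.5, -4) − 0.02·(-28, 3, -16) = (-1.44, 1.44, -3.68)
Step 2: at (-1.44, 1.44, -3.68), ∇g = (-22.4, 3.04, -14.2) → (-1.44, 1.44, -3.68) − 0.02·(-22.4, 3.04, -14.2) = (-0.992, 1.3792, -3.396)
Step 3: at (-0.992, 1.3792, -3.396), ∇g = (-17.92, 3, -12.6176) → (-0.992, 1.3792, -3.396) − 0.02·(-17.92, 3, -12.6176) = (-0.6336, 1.3192, -3.143648)

(-0.6336, 1.3192, -3.143648)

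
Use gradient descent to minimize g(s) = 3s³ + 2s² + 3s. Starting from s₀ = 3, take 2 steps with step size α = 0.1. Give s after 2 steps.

-43.464

g′(s) = 9s² + 4s + 3
Step 1: g′(3) = 96; s₁ = 3 − 0.1·96 = -6.6
Step 2: g′(-6.6) = 368.64; s₂ = -6.6 − 0.1·368.64 = -43.464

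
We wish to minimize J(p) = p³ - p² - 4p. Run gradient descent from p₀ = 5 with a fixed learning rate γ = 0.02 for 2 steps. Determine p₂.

J′(p) = 3p² - 2p - 4
Step 1: J′(5) = 61; p₁ = 5 − 0.02·61 = 3.78
Step 2: J′(3.78) = 31.3052; p₂ = 3.78 − 0.02·31.3052 = 3.153896

3.153896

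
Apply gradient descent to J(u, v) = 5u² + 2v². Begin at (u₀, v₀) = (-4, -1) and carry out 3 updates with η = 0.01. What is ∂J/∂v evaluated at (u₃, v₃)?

∇J = (10u, 4v)
(u₁, v₁) = (-4, -1) − 0.01·(-40, -4) = (-3.6, -0.96)
(u₂, v₂) = (-3.6, -0.96) − 0.01·(-36, -3.84) = (-3.24, -0.9216)
(u₃, v₃) = (-3.24, -0.9216) − 0.01·(-32.4, -3.6864) = (-2.916, -0.884736)
∂J/∂v at (-2.916, -0.884736) = -3.538944

-3.538944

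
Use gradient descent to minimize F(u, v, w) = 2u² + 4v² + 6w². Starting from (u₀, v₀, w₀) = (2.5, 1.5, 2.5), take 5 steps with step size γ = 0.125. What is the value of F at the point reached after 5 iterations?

0.048828125

∇F = (4u, 8v, 12w)
(u₁, v₁, w₁) = (2.5, 1.5, 2.5) − 0.125·(10, 12, 30) = (1.25, 0, -1.25)
(u₂, v₂, w₂) = (1.25, 0, -1.25) − 0.125·(5, 0, -15) = (0.625, 0, 0.625)
(u₃, v₃, w₃) = (0.625, 0, 0.625) − 0.125·(2.5, 0, 7.5) = (0.3125, 0, -0.3125)
(u₄, v₄, w₄) = (0.3125, 0, -0.3125) − 0.125·(1.25, 0, -3.75) = (0.15625, 0, 0.15625)
(u₅, v₅, w₅) = (0.15625, 0, 0.15625) − 0.125·(0.625, 0, 1.875) = (0.078125, 0, -0.078125)
F(0.078125, 0, -0.078125) = 0.048828125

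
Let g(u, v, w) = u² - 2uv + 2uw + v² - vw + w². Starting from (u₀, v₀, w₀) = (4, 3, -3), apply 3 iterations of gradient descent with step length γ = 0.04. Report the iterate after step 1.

∇g = (2u - 2v + 2w, -2u + 2v - w, 2u - v + 2w)
(u₁, v₁, w₁) = (4, 3, -3) − 0.04·(-4, 1, -1) = (4.16, 2.96, -2.96)

(4.16, 2.96, -2.96)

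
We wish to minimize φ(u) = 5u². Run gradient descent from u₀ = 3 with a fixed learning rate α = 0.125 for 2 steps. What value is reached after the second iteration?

φ′(u) = 10u
Step 1: φ′(3) = 30; u₁ = 3 − 0.125·30 = -0.75
Step 2: φ′(-0.75) = -7.5; u₂ = -0.75 − 0.125·(-7.5) = 0.1875

0.1875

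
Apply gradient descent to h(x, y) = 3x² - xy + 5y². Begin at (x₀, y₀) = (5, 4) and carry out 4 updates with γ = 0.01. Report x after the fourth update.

∇h = (6x - y, -x + 10y)
Step 1: at (5, 4), ∇h = (26, 35) → (5, 4) − 0.01·(26, 35) = (4.74, 3.65)
Step 2: at (4.74, 3.65), ∇h = (24.79, 31.76) → (4.74, 3.65) − 0.01·(24.79, 31.76) = (4.4921, 3.3324)
Step 3: at (4.4921, 3.3324), ∇h = (23.6202, 28.8319) → (4.4921, 3.3324) − 0.01·(23.6202, 28.8319) = (4.255898, 3.044081)
Step 4: at (4.255898, 3.044081), ∇h = (22.491307, 26.184912) → (4.255898, 3.044081) − 0.01·(22.491307, 26.184912) = (4.03098493, 2.78223188)
x = 4.03098493

4.03098493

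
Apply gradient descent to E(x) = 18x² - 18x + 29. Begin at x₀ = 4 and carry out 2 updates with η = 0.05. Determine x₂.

2.74

E′(x) = 36x - 18
x₁ = 4 − 0.05·126 = -2.3
x₂ = -2.3 − 0.05·(-100.8) = 2.74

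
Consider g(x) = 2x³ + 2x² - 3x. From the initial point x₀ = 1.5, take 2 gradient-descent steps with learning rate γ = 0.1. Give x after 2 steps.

g′(x) = 6x² + 4x - 3
Step 1: g′(1.5) = 16.5; x₁ = 1.5 − 0.1·16.5 = -0.15
Step 2: g′(-0.15) = -3.465; x₂ = -0.15 − 0.1·(-3.465) = 0.1965

0.1965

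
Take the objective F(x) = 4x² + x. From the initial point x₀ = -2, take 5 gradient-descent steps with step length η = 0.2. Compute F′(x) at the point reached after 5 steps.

1.1664

F′(x) = 8x + 1
x₁ = -2 − 0.2·(-15) = 1
x₂ = 1 − 0.2·9 = -0.8
x₃ = -0.8 − 0.2·(-5.4) = 0.28
x₄ = 0.28 − 0.2·3.24 = -0.368
x₅ = -0.368 − 0.2·(-1.944) = 0.0208
F′(x) at (0.0208) = 1.1664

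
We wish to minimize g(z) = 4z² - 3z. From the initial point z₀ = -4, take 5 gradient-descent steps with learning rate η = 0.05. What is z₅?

0.0348

g′(z) = 8z - 3
Step 1: g′(-4) = -35; z₁ = -4 − 0.05·(-35) = -2.25
Step 2: g′(-2.25) = -21; z₂ = -2.25 − 0.05·(-21) = -1.2
Step 3: g′(-1.2) = -12.6; z₃ = -1.2 − 0.05·(-12.6) = -0.57
Step 4: g′(-0.57) = -7.56; z₄ = -0.57 − 0.05·(-7.56) = -0.192
Step 5: g′(-0.192) = -4.536; z₅ = -0.192 − 0.05·(-4.536) = 0.0348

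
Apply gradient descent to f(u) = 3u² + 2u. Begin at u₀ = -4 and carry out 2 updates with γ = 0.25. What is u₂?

f′(u) = 6u + 2
u₁ = -4 − 0.25·(-22) = 1.5
u₂ = 1.5 − 0.25·11 = -1.25

-1.25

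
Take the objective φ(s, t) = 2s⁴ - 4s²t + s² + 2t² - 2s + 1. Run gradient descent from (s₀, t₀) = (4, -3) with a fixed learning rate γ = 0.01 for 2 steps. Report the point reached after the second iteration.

∇φ = (8s³ - 8st + 2s - 2, -4s² + 4t)
(s₁, t₁) = (4, -3) − 0.01·(614, -76) = (-2.14, -2.24)
(s₂, t₂) = (-2.14, -2.24) − 0.01·(-123.031552, -27.2784) = (-0.90968448, -1.967216)

(-0.90968448, -1.967216)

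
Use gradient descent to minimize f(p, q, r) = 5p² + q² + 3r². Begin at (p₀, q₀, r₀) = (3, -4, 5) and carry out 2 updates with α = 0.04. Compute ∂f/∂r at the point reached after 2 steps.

∇f = (10p, 2q, 6r)
Step 1: at (3, -4, 5), ∇f = (30, -8, 30) → (3, -4, 5) − 0.04·(30, -8, 30) = (1.8, -3.68, 3.8)
Step 2: at (1.8, -3.68, 3.8), ∇f = (18, -7.36, 22.8) → (1.8, -3.68, 3.8) − 0.04·(18, -7.36, 22.8) = (1.08, -3.3856, 2.888)
∂f/∂r at (1.08, -3.3856, 2.888) = 17.328

17.328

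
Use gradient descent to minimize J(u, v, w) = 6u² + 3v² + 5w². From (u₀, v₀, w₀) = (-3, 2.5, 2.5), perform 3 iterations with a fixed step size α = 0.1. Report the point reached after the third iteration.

(0.024, 0.16, 0)

∇J = (12u, 6v, 10w)
(u₁, v₁, w₁) = (-3, 2.5, 2.5) − 0.1·(-36, 15, 25) = (0.6, 1, 0)
(u₂, v₂, w₂) = (0.6, 1, 0) − 0.1·(7.2, 6, 0) = (-0.12, 0.4, 0)
(u₃, v₃, w₃) = (-0.12, 0.4, 0) − 0.1·(-1.44, 2.4, 0) = (0.024, 0.16, 0)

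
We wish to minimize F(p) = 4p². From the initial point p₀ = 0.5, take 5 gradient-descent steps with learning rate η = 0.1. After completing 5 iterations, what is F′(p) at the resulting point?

F′(p) = 8p
Step 1: F′(0.5) = 4; p₁ = 0.5 − 0.1·4 = 0.1
Step 2: F′(0.1) = 0.8; p₂ = 0.1 − 0.1·0.8 = 0.02
Step 3: F′(0.02) = 0.16; p₃ = 0.02 − 0.1·0.16 = 0.004
Step 4: F′(0.004) = 0.032; p₄ = 0.004 − 0.1·0.032 = 0.0008
Step 5: F′(0.0008) = 0.0064; p₅ = 0.0008 − 0.1·0.0064 = 0.00016
F′(p) at (0.00016) = 0.00128

0.00128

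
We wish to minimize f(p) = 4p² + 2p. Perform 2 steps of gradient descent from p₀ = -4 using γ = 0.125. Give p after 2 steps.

f′(p) = 8p + 2
p₁ = -4 − 0.125·(-30) = -0.25
p₂ = -0.25 − 0.125·0 = -0.25

-0.25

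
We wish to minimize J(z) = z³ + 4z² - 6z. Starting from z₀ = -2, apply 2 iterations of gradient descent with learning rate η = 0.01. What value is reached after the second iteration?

J′(z) = 3z² + 8z - 6
Step 1: J′(-2) = -10; z₁ = -2 − 0.01·(-10) = -1.9
Step 2: J′(-1.9) = -10.37; z₂ = -1.9 − 0.01·(-10.37) = -1.7963

-1.7963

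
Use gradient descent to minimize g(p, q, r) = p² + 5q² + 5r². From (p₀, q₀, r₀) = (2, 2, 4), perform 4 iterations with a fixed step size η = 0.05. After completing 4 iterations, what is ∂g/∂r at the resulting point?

∇g = (2p, 10q, 10r)
Step 1: at (2, 2, 4), ∇g = (4, 20, 40) → (2, 2, 4) − 0.05·(4, 20, 40) = (1.8, 1, 2)
Step 2: at (1.8, 1, 2), ∇g = (3.6, 10, 20) → (1.8, 1, 2) − 0.05·(3.6, 10, 20) = (1.62, 0.5, 1)
Step 3: at (1.62, 0.5, 1), ∇g = (3.24, 5, 10) → (1.62, 0.5, 1) − 0.05·(3.24, 5, 10) = (1.458, 0.25, 0.5)
Step 4: at (1.458, 0.25, 0.5), ∇g = (2.916, 2.5, 5) → (1.458, 0.25, 0.5) − 0.05·(2.916, 2.5, 5) = (1.3122, 0.125, 0.25)
∂g/∂r at (1.3122, 0.125, 0.25) = 2.5

2.5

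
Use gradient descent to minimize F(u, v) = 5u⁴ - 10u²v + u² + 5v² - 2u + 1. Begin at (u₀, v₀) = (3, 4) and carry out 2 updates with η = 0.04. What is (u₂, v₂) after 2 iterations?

∇F = (20u³ - 20uv + 2u - 2, -10u² + 10v)
(u₁, v₁) = (3, 4) − 0.04·(304, -50) = (-9.16, 6)
(u₂, v₂) = (-9.16, 6) − 0.04·(-14292.62592, -779.056) = (562.5450368, 37.16224)

(562.5450368, 37.16224)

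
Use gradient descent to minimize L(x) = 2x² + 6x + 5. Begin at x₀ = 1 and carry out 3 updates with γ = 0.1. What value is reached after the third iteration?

-0.96

L′(x) = 4x + 6
x₁ = 1 − 0.1·10 = 0
x₂ = 0 − 0.1·6 = -0.6
x₃ = -0.6 − 0.1·3.6 = -0.96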